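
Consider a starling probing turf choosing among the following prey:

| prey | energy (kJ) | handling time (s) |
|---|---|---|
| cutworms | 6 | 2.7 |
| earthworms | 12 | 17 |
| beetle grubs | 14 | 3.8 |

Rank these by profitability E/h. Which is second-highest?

cutworms

Profitability E/h (kJ/s): cutworms = 6/2.7 = 2.22, earthworms = 12/17 = 0.706, beetle grubs = 14/3.8 = 3.68.
Ranked: beetle grubs > cutworms > earthworms.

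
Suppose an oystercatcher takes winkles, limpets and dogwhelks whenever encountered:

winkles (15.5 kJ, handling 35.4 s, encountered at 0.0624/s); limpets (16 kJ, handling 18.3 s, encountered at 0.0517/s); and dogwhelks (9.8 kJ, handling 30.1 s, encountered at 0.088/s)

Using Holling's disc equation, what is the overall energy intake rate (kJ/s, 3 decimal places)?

0.390 kJ/s

R = (0.0624×15.5 + 0.0517×16 + 0.088×9.8) / (1 + 0.0624×35.4 + 0.0517×18.3 + 0.088×30.1) = 2.657/6.804 = 0.3905 kJ/s.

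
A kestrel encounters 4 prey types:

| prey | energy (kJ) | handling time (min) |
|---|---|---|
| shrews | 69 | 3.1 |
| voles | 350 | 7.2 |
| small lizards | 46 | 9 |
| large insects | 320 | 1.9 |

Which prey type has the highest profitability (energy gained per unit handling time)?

large insects

In descending order of E/h:
large insects: 320/1.9 = 168 kJ/min
voles: 350/7.2 = 48.6 kJ/min
shrews: 69/3.1 = 22.3 kJ/min
small lizards: 46/9 = 5.11 kJ/min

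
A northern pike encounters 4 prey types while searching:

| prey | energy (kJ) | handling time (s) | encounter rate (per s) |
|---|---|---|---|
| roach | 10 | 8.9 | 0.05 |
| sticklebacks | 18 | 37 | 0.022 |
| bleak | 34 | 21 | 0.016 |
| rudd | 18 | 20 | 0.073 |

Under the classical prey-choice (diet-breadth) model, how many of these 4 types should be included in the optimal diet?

3

Rank by E/h (kJ/s): bleak 1.62, roach 1.12, rudd 0.9, sticklebacks 0.486. Include each in turn until the next type's E/h falls below the running intake rate.
Rate on top 1: 0.4072. roach: 1.12 > 0.4072 → include.
Rate on top 2: 0.5862. rudd: 0.9 > 0.5862 → include.
Rate on top 3: 0.7276. sticklebacks: 0.486 < 0.7276 → exclude; stop.
Optimal diet: bleak, roach, rudd — 3 of 4 types.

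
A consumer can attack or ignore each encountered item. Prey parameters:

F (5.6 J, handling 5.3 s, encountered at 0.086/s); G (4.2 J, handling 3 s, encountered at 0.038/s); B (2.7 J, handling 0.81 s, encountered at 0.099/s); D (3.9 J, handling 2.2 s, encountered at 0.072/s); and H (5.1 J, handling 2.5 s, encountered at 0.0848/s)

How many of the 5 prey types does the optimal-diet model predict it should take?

E/h in descending order: B 3.33, H 2.04, D 1.77, G 1.4, F 1.06 J/s. The optimal diet is the largest prefix of this list for which every included type satisfies E_i/h_i > R on the types above it.
Rate on top 1: 0.2475. H: 2.04 > 0.2475 → include.
Rate on top 2: 0.5415. D: 1.77 > 0.5415 → include.
Rate on top 3: 0.676. G: 1.4 > 0.676 → include.
Rate on top 4: 0.7287. F: 1.06 > 0.7287 → include.
Optimal diet: B, H, D, G, F — 5 of 5 types.

5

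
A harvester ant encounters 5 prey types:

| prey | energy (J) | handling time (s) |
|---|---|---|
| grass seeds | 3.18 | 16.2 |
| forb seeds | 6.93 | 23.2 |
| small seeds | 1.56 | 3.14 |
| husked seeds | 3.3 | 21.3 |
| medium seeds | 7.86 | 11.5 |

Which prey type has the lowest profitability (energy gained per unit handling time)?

In descending order of E/h:
medium seeds: 7.86/11.5 = 0.683 J/s
small seeds: 1.56/3.14 = 0.497 J/s
forb seeds: 6.93/23.2 = 0.299 J/s
grass seeds: 3.18/16.2 = 0.196 J/s
husked seeds: 3.3/21.3 = 0.155 J/s

husked seeds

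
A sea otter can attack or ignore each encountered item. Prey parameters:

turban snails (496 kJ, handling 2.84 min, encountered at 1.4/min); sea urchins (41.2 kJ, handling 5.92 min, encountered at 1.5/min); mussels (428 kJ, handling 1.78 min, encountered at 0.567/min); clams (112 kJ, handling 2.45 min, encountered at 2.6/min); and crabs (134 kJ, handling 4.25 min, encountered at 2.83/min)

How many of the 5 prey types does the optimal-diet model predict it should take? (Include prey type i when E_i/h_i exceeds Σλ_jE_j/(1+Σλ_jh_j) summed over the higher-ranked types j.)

E/h in descending order: mussels 240, turban snails 175, clams 45.7, crabs 31.5, sea urchins 6.96 kJ/min. The optimal diet is the largest prefix of this list for which every included type satisfies E_i/h_i > R on the types above it.
Rate on top 1: 120.8. turban snails: 175 > 120.8 → include.
Rate on top 2: 156.6. clams: 45.7 < 156.6 → exclude; stop.
Optimal diet: mussels, turban snails — 2 of 5 types.

2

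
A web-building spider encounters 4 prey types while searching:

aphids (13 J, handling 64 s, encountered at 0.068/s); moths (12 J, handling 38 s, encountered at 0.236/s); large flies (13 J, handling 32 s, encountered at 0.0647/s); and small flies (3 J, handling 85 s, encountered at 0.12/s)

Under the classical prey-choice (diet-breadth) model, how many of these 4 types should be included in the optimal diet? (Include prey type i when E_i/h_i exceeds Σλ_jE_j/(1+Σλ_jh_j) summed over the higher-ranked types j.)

Rank by E/h (J/s): large flies 0.406, moths 0.316, aphids 0.203, small flies 0.0353. Include each in turn until the next type's E/h falls below the running intake rate.
Rate on top 1: 0.2739. moths: 0.316 > 0.2739 → include.
Rate on top 2: 0.3051. aphids: 0.203 < 0.3051 → exclude; stop.
Optimal diet: large flies, moths — 2 of 4 types.

2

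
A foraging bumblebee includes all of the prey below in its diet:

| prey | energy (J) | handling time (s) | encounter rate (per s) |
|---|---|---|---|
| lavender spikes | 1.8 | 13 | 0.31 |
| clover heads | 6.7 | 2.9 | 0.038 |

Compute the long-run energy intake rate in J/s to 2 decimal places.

0.16 J/s

R = (0.31×1.8 + 0.038×6.7) / (1 + 0.31×13 + 0.038×2.9) = 0.8126/5.14 = 0.1581 J/s.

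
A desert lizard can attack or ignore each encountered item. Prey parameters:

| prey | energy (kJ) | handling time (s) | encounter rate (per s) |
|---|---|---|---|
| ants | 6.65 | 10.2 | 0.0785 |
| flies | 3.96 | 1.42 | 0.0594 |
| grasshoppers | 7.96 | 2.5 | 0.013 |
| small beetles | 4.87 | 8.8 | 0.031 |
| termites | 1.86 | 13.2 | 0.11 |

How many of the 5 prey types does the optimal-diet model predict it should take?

Rank by E/h (kJ/s): grasshoppers 3.18, flies 2.79, ants 0.652, small beetles 0.553, termites 0.141. Include each in turn until the next type's E/h falls below the running intake rate.
Rate on top 1: 0.1002. flies: 2.79 > 0.1002 → include.
Rate on top 2: 0.3033. ants: 0.652 > 0.3033 → include.
Rate on top 3: 0.4489. small beetles: 0.553 > 0.4489 → include.
Rate on top 4: 0.4619. termites: 0.141 < 0.4619 → exclude; stop.
Optimal diet: grasshoppers, flies, ants, small beetles — 4 of 5 types.

4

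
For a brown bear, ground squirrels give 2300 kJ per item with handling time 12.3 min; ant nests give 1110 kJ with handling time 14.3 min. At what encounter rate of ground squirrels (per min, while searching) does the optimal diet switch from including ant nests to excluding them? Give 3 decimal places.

0.058 per min

The zero-one rule: include ant nests iff E₂/h₂ > λE₁/(1+λh₁). Equality gives the switch point.
λE₁h₂ = E₂ + λE₂h₁ ⇒ λ = E₂/(E₁h₂ − E₂h₁) = 1110/(3.289e+04 − 1.365e+04) = 0.0577 per min.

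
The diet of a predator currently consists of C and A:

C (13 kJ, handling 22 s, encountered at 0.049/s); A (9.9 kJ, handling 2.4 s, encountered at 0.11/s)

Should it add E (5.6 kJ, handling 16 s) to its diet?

On C and A alone, R = ΣλE/(1+Σλh) = 1.726/2.342 = 0.737 kJ/s.
Profitability of E: 5.6/16 = 0.35 kJ/s.
Since 0.35 < R, time spent handling E is better spent searching.

No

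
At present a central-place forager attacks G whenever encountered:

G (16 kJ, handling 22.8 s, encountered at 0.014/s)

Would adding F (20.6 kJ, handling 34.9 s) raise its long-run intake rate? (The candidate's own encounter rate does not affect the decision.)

Yes

Intake rate on the current diet: R = (0.014×16) / (1 + 0.014×22.8) = 0.224/1.319 = 0.1698 kJ/s.
F: E/h = 20.6/34.9 = 0.5903 kJ/s.
0.5903 > 0.1698, so adding F raises the average — include it.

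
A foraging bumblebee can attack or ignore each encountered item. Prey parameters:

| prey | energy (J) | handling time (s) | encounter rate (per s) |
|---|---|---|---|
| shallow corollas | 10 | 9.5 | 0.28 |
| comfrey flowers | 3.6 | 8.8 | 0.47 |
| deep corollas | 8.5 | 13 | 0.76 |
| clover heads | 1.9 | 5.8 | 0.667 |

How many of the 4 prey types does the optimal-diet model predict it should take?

1

Profitabilities (E/h, J/s): shallow corollas 1.05, deep corollas 0.654, comfrey flowers 0.409, clover heads 0.328. Add prey in this order while the next type's profitability exceeds the intake rate on those already taken.
Rate on top 1: 0.765. deep corollas: 0.654 < 0.765 → exclude; stop.
Optimal diet: shallow corollas — 1 of 4 types.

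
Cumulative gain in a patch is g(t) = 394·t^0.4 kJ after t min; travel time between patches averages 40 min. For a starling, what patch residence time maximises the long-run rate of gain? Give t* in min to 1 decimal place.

Maximise g(t)/(T+t): set derivative to zero → g'(t)(T+t) = g(t).
g'(t) = 0.4·394·t^-0.6. Setting 0.4·394·t^-0.6 = 394·t^0.4/(40+t) gives 0.4(40+t) = t, so 0.60·t = 0.4×40.
t* = 0.4×40/0.60 = 26.67 min.

26.7 min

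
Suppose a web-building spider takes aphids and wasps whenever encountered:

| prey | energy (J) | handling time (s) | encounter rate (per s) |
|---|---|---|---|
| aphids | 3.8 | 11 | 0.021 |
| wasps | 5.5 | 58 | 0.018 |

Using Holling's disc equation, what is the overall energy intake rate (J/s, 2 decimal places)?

R = Σλ_iE_i / (1 + Σλ_ih_i)
Numerator: 0.021×3.8 + 0.018×5.5 = 0.1788
Denominator: 1 + 0.021×11 + 0.018×58 = 2.275
R = 0.1788/2.275 = 0.07859 J/s

0.08 J/s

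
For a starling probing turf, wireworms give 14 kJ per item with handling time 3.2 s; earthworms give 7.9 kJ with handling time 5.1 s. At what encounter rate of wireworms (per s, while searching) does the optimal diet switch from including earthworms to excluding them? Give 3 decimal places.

0.171 per s

Drop earthworms once their profitability E₂/h₂ falls below the rate achievable on wireworms alone: E₂/h₂ = λE₁/(1 + λh₁).
Solve for λ: λE₁h₂ = E₂(1 + λh₁) → λ(E₁h₂ − E₂h₁) = E₂ → λ = E₂/(E₁h₂ − E₂h₁).
λ = 7.9/(14×5.1 − 7.9×3.2) = 7.9/46.12 = 0.1713 per s.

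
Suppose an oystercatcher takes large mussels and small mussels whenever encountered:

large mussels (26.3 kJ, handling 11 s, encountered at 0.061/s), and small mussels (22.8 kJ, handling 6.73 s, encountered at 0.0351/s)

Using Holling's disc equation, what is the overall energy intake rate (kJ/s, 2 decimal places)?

1.26 kJ/s

Energy encountered per unit search time: 0.061×26.3 + 0.0351×22.8 = 2.405 kJ/s.
Handling time per unit search time: 0.061×11 + 0.0351×6.73 = 0.9072.
Rate = 2.405/(1 + 0.9072) = 1.261 kJ/s.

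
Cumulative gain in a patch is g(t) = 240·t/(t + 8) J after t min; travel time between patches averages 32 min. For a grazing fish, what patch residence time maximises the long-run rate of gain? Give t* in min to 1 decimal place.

Maximise g(t)/(T+t): set derivative to zero → g'(t)(T+t) = g(t).
g'(t) = 240·8/(t + 8)². Setting 240·8/(t+8)² = 240t/[(t+8)(32+t)] gives 8(32+t) = t(t+8), so t² = 8×32 = 256.
t* = √256 = 16 min.

16.0 min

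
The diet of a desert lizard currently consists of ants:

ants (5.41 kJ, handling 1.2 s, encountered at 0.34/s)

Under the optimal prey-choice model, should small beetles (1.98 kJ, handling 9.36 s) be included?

Intake rate on the current diet: R = (0.34×5.41) / (1 + 0.34×1.2) = 1.839/1.408 = 1.306 kJ/s.
Profitability of small beetles: 1.98/9.36 = 0.2115 kJ/s.
0.2115 < 1.306, so adding small beetles would lower the average — exclude it.

No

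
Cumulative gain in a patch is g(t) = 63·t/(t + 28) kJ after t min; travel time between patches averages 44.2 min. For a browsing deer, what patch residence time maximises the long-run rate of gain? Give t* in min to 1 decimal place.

By the marginal value theorem, leave when the instantaneous gain rate g'(t) equals the habitat-wide average g(t)/(T + t).
g'(t) = 63·28/(t + 28)². Setting 63·28/(t+28)² = 63t/[(t+28)(44.2+t)] gives 28(44.2+t) = t(t+28), so t² = 28×44.2 = 1238.
t* = √1238 = 35.18 min.

35.2 min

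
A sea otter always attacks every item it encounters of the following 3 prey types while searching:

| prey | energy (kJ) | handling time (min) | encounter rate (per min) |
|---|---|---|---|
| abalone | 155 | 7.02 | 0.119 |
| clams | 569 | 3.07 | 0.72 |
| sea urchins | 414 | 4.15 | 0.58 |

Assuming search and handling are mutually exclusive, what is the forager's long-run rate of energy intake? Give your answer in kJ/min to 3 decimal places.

103.559 kJ/min

R = (0.119×155 + 0.72×569 + 0.58×414) / (1 + 0.119×7.02 + 0.72×3.07 + 0.58×4.15) = 668.2/6.453 = 103.6 kJ/min.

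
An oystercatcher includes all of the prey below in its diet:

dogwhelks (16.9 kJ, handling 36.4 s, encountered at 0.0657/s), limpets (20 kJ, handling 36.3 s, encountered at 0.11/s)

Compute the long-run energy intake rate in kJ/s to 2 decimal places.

Energy encountered per unit search time: 0.0657×16.9 + 0.11×20 = 3.31 kJ/s.
Handling time per unit search time: 0.0657×36.4 + 0.11×36.3 = 6.384.
Rate = 3.31/(1 + 6.384) = 0.4483 kJ/s.

0.45 kJ/s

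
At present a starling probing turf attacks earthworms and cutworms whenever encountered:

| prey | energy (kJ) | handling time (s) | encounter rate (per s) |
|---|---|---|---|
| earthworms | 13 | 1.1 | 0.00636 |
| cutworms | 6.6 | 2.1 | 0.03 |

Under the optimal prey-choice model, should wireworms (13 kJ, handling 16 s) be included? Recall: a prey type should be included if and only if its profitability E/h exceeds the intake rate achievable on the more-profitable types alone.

Current rate: (0.00636×13 + 0.03×6.6)/(1 + 0.00636×1.1 + 0.03×2.1) = 0.2623 kJ/s.
wireworms: E/h = 13/16 = 0.8125 kJ/s.
0.8125 > 0.2623, so adding wireworms raises the average — include it.

Yes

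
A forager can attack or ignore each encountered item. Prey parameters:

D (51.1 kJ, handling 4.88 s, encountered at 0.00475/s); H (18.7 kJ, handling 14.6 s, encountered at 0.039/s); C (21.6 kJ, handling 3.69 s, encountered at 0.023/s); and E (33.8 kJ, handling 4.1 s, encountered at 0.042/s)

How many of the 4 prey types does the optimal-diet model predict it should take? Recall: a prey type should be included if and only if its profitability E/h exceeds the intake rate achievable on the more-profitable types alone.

E/h in descending order: D 10.5, E 8.24, C 5.85, H 1.28 kJ/s. The optimal diet is the largest prefix of this list for which every included type satisfies E_i/h_i > R on the types above it.
Rate on top 1: 0.2372. E: 8.24 > 0.2372 → include.
Rate on top 2: 1.391. C: 5.85 > 1.391 → include.
Rate on top 3: 1.686. H: 1.28 < 1.686 → exclude; stop.
Optimal diet: D, E, C — 3 of 4 types.

3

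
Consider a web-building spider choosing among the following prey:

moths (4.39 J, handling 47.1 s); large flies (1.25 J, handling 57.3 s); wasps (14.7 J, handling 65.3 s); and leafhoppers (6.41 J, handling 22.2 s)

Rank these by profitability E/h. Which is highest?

In descending order of E/h:
leafhoppers: 6.41/22.2 = 0.289 J/s
wasps: 14.7/65.3 = 0.225 J/s
moths: 4.39/47.1 = 0.0932 J/s
large flies: 1.25/57.3 = 0.0218 J/s

leafhoppers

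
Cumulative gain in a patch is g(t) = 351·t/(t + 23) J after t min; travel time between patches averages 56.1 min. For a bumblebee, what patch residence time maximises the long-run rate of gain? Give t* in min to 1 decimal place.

35.9 min

By the marginal value theorem, leave when the instantaneous gain rate g'(t) equals the habitat-wide average g(t)/(T + t).
g'(t) = 351·23/(t + 23)². Setting 351·23/(t+23)² = 351t/[(t+23)(56.1+t)] gives 23(56.1+t) = t(t+23), so t² = 23×56.1 = 1290.
t* = √1290 = 35.92 min.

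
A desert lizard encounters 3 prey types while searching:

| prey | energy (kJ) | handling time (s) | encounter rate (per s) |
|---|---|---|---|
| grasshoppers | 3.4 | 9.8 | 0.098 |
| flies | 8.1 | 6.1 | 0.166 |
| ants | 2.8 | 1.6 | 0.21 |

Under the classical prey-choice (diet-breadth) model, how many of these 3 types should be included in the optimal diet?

E/h in descending order: ants 1.75, flies 1.33, grasshoppers 0.347 kJ/s. The optimal diet is the largest prefix of this list for which every included type satisfies E_i/h_i > R on the types above it.
Rate on top 1: 0.4401. flies: 1.33 > 0.4401 → include.
Rate on top 2: 0.8229. grasshoppers: 0.347 < 0.8229 → exclude; stop.
Optimal diet: ants, flies — 2 of 3 types.

2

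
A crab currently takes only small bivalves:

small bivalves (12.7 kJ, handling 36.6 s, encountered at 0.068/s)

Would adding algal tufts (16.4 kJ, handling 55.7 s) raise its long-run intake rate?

Yes

On small bivalves alone, R = ΣλE/(1+Σλh) = 0.8636/3.489 = 0.2475 kJ/s.
algal tufts: E/h = 16.4/55.7 = 0.2944 kJ/s.
0.2944 > 0.2475, so adding algal tufts raises the average — include it.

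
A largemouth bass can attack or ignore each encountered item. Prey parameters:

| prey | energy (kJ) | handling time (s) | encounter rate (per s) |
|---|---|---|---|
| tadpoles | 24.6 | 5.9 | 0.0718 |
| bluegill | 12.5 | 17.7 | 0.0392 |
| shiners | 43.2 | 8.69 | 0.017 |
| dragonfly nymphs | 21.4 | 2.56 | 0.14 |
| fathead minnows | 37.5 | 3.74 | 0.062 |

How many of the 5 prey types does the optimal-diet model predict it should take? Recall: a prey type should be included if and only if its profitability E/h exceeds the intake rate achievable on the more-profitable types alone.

4

E/h in descending order: fathead minnows 10, dragonfly nymphs 8.36, shiners 4.97, tadpoles 4.17, bluegill 0.706 kJ/s. The optimal diet is the largest prefix of this list for which every included type satisfies E_i/h_i > R on the types above it.
Rate on top 1: 1.887. dragonfly nymphs: 8.36 > 1.887 → include.
Rate on top 2: 3.346. shiners: 4.97 > 3.346 → include.
Rate on top 3: 3.484. tadpoles: 4.17 > 3.484 → include.
Rate on top 4: 3.618. bluegill: 0.706 < 3.618 → exclude; stop.
Optimal diet: fathead minnows, dragonfly nymphs, shiners, tadpoles — 4 of 5 types.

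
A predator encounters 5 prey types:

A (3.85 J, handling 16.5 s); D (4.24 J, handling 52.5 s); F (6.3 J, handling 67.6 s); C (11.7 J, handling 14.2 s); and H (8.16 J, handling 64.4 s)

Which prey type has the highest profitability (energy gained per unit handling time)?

In descending order of E/h:
C: 11.7/14.2 = 0.824 J/s
A: 3.85/16.5 = 0.233 J/s
H: 8.16/64.4 = 0.127 J/s
F: 6.3/67.6 = 0.0932 J/s
D: 4.24/52.5 = 0.0808 J/s

C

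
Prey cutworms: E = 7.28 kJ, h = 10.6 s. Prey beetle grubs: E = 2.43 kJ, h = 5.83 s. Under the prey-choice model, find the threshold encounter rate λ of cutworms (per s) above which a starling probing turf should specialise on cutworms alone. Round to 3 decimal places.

0.146 per s

The zero-one rule: include beetle grubs iff E₂/h₂ > λE₁/(1+λh₁). Equality gives the switch point.
λE₁h₂ = E₂ + λE₂h₁ ⇒ λ = E₂/(E₁h₂ − E₂h₁) = 2.43/(42.44 − 25.76) = 0.1456 per s.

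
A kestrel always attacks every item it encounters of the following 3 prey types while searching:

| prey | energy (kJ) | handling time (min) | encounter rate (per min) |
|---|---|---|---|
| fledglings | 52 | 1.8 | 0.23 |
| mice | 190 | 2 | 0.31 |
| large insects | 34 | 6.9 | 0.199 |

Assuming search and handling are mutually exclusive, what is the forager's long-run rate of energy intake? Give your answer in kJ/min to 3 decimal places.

Energy encountered per unit search time: 0.23×52 + 0.31×190 + 0.199×34 = 77.63 kJ/min.
Handling time per unit search time: 0.23×1.8 + 0.31×2 + 0.199×6.9 = 2.407.
Rate = 77.63/(1 + 2.407) = 22.78 kJ/min.

22.784 kJ/min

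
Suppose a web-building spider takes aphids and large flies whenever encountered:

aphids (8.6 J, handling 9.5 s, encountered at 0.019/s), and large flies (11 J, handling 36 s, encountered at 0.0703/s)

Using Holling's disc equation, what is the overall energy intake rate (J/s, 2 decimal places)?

0.25 J/s

R = (0.019×8.6 + 0.0703×11) / (1 + 0.019×9.5 + 0.0703×36) = 0.9367/3.711 = 0.2524 J/s.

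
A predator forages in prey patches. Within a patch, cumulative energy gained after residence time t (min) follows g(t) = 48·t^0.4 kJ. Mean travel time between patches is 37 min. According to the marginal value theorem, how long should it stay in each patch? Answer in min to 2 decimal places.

Optimal t* satisfies g'(t*) = g(t*)/(T + t*).
g'(t) = 0.4·48·t^-0.6. Setting 0.4·48·t^-0.6 = 48·t^0.4/(37+t) gives 0.4(37+t) = t, so 0.60·t = 0.4×37.
t* = 0.4×37/0.60 = 24.67 min.

24.67 min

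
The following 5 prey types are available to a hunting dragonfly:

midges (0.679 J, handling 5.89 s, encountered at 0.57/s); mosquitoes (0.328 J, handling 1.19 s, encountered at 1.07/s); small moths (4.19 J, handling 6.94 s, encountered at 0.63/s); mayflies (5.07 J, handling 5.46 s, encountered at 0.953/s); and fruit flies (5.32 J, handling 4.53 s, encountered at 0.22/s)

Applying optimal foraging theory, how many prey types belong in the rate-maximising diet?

2

Profitabilities (E/h, J/s): fruit flies 1.17, mayflies 0.929, small moths 0.604, mosquitoes 0.276, midges 0.115. Add prey in this order while the next type's profitability exceeds the intake rate on those already taken.
Rate on top 1: 0.5862. mayflies: 0.929 > 0.5862 → include.
Rate on top 2: 0.8336. small moths: 0.604 < 0.8336 → exclude; stop.
Optimal diet: fruit flies, mayflies — 2 of 5 types.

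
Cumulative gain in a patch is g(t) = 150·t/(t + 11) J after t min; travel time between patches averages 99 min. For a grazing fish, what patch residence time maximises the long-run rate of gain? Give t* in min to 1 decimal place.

By the marginal value theorem, leave when the instantaneous gain rate g'(t) equals the habitat-wide average g(t)/(T + t).
g'(t) = 150·11/(t + 11)². Setting 150·11/(t+11)² = 150t/[(t+11)(99+t)] gives 11(99+t) = t(t+11), so t² = 11×99 = 1089.
t* = √1089 = 33 min.

33.0 min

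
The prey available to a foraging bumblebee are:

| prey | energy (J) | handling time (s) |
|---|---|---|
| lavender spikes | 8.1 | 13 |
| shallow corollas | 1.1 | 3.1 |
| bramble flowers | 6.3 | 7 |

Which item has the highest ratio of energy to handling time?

bramble flowers

In descending order of E/h:
bramble flowers: 6.3/7 = 0.9 J/s
lavender spikes: 8.1/13 = 0.623 J/s
shallow corollas: 1.1/3.1 = 0.355 J/s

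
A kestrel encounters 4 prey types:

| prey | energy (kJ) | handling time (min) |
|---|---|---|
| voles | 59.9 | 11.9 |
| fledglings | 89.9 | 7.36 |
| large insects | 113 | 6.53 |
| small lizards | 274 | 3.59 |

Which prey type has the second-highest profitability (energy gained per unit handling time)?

large insects

In descending order of E/h:
small lizards: 274/3.59 = 76.3 kJ/min
large insects: 113/6.53 = 17.3 kJ/min
fledglings: 89.9/7.36 = 12.2 kJ/min
voles: 59.9/11.9 = 5.03 kJ/min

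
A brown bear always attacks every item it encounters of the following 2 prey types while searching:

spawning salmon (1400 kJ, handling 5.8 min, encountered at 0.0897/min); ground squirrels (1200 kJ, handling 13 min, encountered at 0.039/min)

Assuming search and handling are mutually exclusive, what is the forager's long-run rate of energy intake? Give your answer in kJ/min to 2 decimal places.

85.03 kJ/min

R = Σλ_iE_i / (1 + Σλ_ih_i)
Numerator: 0.0897×1400 + 0.039×1200 = 172.4
Denominator: 1 + 0.0897×5.8 + 0.039×13 = 2.027
R = 172.4/2.027 = 85.03 kJ/min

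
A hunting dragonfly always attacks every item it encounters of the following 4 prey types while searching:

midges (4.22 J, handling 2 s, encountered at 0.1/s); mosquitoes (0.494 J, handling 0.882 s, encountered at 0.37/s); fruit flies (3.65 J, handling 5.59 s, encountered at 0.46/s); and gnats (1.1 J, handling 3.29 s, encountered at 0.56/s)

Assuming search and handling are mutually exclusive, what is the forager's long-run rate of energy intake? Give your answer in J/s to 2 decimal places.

0.49 J/s

Energy encountered per unit search time: 0.1×4.22 + 0.37×0.494 + 0.46×3.65 + 0.56×1.1 = 2.9 J/s.
Handling time per unit search time: 0.1×2 + 0.37×0.882 + 0.46×5.59 + 0.56×3.29 = 4.94.
Rate = 2.9/(1 + 4.94) = 0.4882 J/s.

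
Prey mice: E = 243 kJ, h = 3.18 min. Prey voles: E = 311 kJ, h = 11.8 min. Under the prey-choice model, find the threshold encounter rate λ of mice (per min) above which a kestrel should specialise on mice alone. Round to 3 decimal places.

At the threshold, the rate on mice alone equals the profitability of voles: λ·243/(1 + λ·3.18) = 311/11.8 = 26.36.
Rearranging, λ(243 − 26.36×3.18) = 26.36, so λ = 26.36/159.2 = 0.1656 per min.

0.166 per min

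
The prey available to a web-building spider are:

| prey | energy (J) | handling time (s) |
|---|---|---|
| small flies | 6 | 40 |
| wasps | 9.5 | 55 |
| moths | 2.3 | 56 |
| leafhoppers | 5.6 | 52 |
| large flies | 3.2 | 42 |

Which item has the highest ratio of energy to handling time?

In descending order of E/h:
wasps: 9.5/55 = 0.173 J/s
small flies: 6/40 = 0.15 J/s
leafhoppers: 5.6/52 = 0.108 J/s
large flies: 3.2/42 = 0.0762 J/s
moths: 2.3/56 = 0.0411 J/s

wasps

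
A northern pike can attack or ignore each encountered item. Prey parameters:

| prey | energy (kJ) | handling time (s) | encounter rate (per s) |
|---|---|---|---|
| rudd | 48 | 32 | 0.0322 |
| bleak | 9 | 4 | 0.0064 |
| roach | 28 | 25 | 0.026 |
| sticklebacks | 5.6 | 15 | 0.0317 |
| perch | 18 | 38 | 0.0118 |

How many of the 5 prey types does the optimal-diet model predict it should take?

Rank by E/h (kJ/s): bleak 2.25, rudd 1.5, roach 1.12, perch 0.474, sticklebacks 0.373. Include each in turn until the next type's E/h falls below the running intake rate.
Rate on top 1: 0.05616. rudd: 1.5 > 0.05616 → include.
Rate on top 2: 0.7798. roach: 1.12 > 0.7798 → include.
Rate on top 3: 0.8615. perch: 0.474 < 0.8615 → exclude; stop.
Optimal diet: bleak, rudd, roach — 3 of 5 types.

3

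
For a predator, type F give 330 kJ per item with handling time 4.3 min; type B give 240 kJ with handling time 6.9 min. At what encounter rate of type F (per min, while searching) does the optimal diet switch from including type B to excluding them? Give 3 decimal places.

At the threshold, the rate on type F alone equals the profitability of type B: λ·330/(1 + λ·4.3) = 240/6.9 = 34.78.
Rearranging, λ(330 − 34.78×4.3) = 34.78, so λ = 34.78/180.4 = 0.1928 per min.

0.193 per min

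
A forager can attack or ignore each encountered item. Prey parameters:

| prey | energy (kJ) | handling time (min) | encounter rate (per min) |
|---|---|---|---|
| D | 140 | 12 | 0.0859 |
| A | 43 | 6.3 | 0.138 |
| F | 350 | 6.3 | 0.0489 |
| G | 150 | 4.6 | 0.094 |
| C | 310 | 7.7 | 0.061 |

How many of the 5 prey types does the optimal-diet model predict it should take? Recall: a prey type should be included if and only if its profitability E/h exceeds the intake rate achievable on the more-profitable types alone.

3

E/h in descending order: F 55.6, C 40.3, G 32.6, D 11.7, A 6.83 kJ/min. The optimal diet is the largest prefix of this list for which every included type satisfies E_i/h_i > R on the types above it.
Rate on top 1: 13.08. C: 40.3 > 13.08 → include.
Rate on top 2: 20.26. G: 32.6 > 20.26 → include.
Rate on top 3: 22.68. D: 11.7 < 22.68 → exclude; stop.
Optimal diet: F, C, G — 3 of 5 types.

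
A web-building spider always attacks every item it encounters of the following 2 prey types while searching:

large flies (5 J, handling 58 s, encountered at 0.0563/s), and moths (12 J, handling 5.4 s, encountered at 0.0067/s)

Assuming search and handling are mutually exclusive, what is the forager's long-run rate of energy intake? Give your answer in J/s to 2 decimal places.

Energy encountered per unit search time: 0.0563×5 + 0.0067×12 = 0.3619 J/s.
Handling time per unit search time: 0.0563×58 + 0.0067×5.4 = 3.302.
Rate = 0.3619/(1 + 3.302) = 0.08413 J/s.

0.08 J/s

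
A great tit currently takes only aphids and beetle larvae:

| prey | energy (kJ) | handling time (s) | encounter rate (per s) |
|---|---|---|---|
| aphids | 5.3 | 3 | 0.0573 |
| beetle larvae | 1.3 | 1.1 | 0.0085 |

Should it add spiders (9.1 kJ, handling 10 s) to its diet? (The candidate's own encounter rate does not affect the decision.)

Intake rate on the current diet: R = (0.0573×5.3 + 0.0085×1.3) / (1 + 0.0573×3 + 0.0085×1.1) = 0.3147/1.181 = 0.2664 kJ/s.
spiders: E/h = 9.1/10 = 0.91 kJ/s.
Since 0.91 > R, including spiders increases the long-run rate.

Yes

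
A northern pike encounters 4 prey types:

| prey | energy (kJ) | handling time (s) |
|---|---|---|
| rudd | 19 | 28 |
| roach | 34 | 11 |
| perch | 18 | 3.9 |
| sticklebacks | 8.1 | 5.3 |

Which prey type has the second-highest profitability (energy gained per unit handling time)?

roach

Profitability E/h (kJ/s): rudd = 19/28 = 0.679, roach = 34/11 = 3.09, perch = 18/3.9 = 4.62, sticklebacks = 8.1/5.3 = 1.53.
Ranked: perch > roach > sticklebacks > rudd.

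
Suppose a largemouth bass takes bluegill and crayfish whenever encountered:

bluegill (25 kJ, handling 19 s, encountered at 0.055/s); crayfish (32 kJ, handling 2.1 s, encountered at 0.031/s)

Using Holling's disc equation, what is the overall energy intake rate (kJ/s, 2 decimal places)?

Energy encountered per unit search time: 0.055×25 + 0.031×32 = 2.367 kJ/s.
Handling time per unit search time: 0.055×19 + 0.031×2.1 = 1.11.
Rate = 2.367/(1 + 1.11) = 1.122 kJ/s.

1.12 kJ/s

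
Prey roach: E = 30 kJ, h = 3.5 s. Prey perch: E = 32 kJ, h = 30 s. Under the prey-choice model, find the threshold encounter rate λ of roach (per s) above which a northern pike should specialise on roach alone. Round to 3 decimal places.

At the threshold, the rate on roach alone equals the profitability of perch: λ·30/(1 + λ·3.5) = 32/30 = 1.067.
Rearranging, λ(30 − 1.067×3.5) = 1.067, so λ = 1.067/26.27 = 0.04061 per s.

0.041 per s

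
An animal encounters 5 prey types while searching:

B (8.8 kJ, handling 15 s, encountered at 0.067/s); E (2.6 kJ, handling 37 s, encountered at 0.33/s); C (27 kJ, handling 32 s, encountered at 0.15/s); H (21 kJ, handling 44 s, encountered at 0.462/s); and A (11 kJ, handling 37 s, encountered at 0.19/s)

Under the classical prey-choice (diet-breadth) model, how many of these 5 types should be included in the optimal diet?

Rank by E/h (kJ/s): C 0.844, B 0.587, H 0.477, A 0.297, E 0.0703. Include each in turn until the next type's E/h falls below the running intake rate.
Rate on top 1: 0.6983. B: 0.587 < 0.6983 → exclude; stop.
Optimal diet: C — 1 of 5 types.

1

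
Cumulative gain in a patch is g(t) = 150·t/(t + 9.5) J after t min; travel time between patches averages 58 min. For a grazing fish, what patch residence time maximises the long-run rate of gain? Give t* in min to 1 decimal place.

23.5 min

By the marginal value theorem, leave when the instantaneous gain rate g'(t) equals the habitat-wide average g(t)/(T + t).
g'(t) = 150·9.5/(t + 9.5)². Setting 150·9.5/(t+9.5)² = 150t/[(t+9.5)(58+t)] gives 9.5(58+t) = t(t+9.5), so t² = 9.5×58 = 551.
t* = √551 = 23.47 min.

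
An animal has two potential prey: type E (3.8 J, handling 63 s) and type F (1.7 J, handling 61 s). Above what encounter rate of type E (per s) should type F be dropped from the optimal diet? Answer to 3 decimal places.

Drop type F once their profitability E₂/h₂ falls below the rate achievable on type E alone: E₂/h₂ = λE₁/(1 + λh₁).
Solve for λ: λE₁h₂ = E₂(1 + λh₁) → λ(E₁h₂ − E₂h₁) = E₂ → λ = E₂/(E₁h₂ − E₂h₁).
λ = 1.7/(3.8×61 − 1.7×63) = 1.7/124.7 = 0.01363 per s.

0.014 per s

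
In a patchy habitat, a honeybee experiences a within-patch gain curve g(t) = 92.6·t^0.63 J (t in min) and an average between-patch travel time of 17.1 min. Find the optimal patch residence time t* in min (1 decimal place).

29.1 min

Optimal t* satisfies g'(t*) = g(t*)/(T + t*).
g'(t) = 0.63·92.6·t^-0.37. Setting 0.63·92.6·t^-0.37 = 92.6·t^0.63/(17.1+t) gives 0.63(17.1+t) = t, so 0.37·t = 0.63×17.1.
t* = 0.63×17.1/0.37 = 29.12 min.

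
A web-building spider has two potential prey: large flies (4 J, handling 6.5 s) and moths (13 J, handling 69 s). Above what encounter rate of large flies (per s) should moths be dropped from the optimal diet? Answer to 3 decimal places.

At the threshold, the rate on large flies alone equals the profitability of moths: λ·4/(1 + λ·6.5) = 13/69 = 0.1884.
Rearranging, λ(4 − 0.1884×6.5) = 0.1884, so λ = 0.1884/2.775 = 0.06789 per s.

0.068 per s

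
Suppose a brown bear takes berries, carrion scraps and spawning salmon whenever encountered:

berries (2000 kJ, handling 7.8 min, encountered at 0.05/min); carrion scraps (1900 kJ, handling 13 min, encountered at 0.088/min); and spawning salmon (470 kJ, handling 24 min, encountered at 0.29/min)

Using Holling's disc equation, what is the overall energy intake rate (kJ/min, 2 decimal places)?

R = (0.05×2000 + 0.088×1900 + 0.29×470) / (1 + 0.05×7.8 + 0.088×13 + 0.29×24) = 403.5/9.494 = 42.5 kJ/min.

42.50 kJ/min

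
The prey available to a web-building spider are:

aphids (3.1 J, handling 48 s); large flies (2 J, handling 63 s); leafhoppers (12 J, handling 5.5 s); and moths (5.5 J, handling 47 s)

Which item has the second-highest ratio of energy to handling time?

In descending order of E/h:
leafhoppers: 12/5.5 = 2.18 J/s
moths: 5.5/47 = 0.117 J/s
aphids: 3.1/48 = 0.0646 J/s
large flies: 2/63 = 0.0317 J/s

moths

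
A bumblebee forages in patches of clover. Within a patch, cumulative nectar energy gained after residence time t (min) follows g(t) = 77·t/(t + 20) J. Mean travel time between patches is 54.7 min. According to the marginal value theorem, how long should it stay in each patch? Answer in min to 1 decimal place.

Optimal t* satisfies g'(t*) = g(t*)/(T + t*).
g'(t) = 77·20/(t + 20)². Setting 77·20/(t+20)² = 77t/[(t+20)(54.7+t)] gives 20(54.7+t) = t(t+20), so t² = 20×54.7 = 1094.
t* = √1094 = 33.08 min.

33.1 min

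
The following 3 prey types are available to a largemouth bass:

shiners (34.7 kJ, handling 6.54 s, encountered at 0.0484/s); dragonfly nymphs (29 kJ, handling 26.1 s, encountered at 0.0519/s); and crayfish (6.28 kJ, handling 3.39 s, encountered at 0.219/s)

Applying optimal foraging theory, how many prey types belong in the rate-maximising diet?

Profitabilities (E/h, kJ/s): shiners 5.31, crayfish 1.85, dragonfly nymphs 1.11. Add prey in this order while the next type's profitability exceeds the intake rate on those already taken.
Rate on top 1: 1.276. crayfish: 1.85 > 1.276 → include.
Rate on top 2: 1.484. dragonfly nymphs: 1.11 < 1.484 → exclude; stop.
Optimal diet: shiners, crayfish — 2 of 3 types.

2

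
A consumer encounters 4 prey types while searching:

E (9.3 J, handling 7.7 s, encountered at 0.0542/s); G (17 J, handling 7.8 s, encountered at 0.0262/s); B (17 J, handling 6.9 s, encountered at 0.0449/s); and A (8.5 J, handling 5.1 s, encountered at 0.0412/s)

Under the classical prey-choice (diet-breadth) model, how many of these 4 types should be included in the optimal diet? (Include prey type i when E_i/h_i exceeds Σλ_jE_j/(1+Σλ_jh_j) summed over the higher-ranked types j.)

E/h in descending order: B 2.46, G 2.18, A 1.67, E 1.21 J/s. The optimal diet is the largest prefix of this list for which every included type satisfies E_i/h_i > R on the types above it.
Rate on top 1: 0.5828. G: 2.18 > 0.5828 → include.
Rate on top 2: 0.7983. A: 1.67 > 0.7983 → include.
Rate on top 3: 0.9041. E: 1.21 > 0.9041 → include.
Optimal diet: B, G, A, E — 4 of 4 types.

4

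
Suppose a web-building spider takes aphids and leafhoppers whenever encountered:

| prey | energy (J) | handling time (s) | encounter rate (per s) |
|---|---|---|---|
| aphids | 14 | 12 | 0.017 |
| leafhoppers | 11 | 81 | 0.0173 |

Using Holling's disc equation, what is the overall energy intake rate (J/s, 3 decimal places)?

0.164 J/s

R = Σλ_iE_i / (1 + Σλ_ih_i)
Numerator: 0.017×14 + 0.0173×11 = 0.4283
Denominator: 1 + 0.017×12 + 0.0173×81 = 2.605
R = 0.4283/2.605 = 0.1644 J/s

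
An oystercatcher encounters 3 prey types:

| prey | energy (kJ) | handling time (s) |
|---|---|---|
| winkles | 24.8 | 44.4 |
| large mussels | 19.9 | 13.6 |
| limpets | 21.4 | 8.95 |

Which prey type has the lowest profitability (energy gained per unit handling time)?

In descending order of E/h:
limpets: 21.4/8.95 = 2.39 kJ/s
large mussels: 19.9/13.6 = 1.46 kJ/s
winkles: 24.8/44.4 = 0.559 kJ/s

winkles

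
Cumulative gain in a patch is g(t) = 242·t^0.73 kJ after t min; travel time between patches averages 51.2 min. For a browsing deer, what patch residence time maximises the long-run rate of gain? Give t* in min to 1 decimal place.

Maximise g(t)/(T+t): set derivative to zero → g'(t)(T+t) = g(t).
g'(t) = 0.73·242·t^-0.27. Setting 0.73·242·t^-0.27 = 242·t^0.73/(51.2+t) gives 0.73(51.2+t) = t, so 0.27·t = 0.73×51.2.
t* = 0.73×51.2/0.27 = 138.4 min.

138.4 min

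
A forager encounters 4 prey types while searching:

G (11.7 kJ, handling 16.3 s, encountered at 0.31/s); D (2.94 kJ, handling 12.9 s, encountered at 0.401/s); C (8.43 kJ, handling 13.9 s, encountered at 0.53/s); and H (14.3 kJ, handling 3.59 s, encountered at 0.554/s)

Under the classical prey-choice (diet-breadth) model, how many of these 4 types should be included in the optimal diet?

1

E/h in descending order: H 3.98, G 0.718, C 0.606, D 0.228 kJ/s. The optimal diet is the largest prefix of this list for which every included type satisfies E_i/h_i > R on the types above it.
Rate on top 1: 2.651. G: 0.718 < 2.651 → exclude; stop.
Optimal diet: H — 1 of 4 types.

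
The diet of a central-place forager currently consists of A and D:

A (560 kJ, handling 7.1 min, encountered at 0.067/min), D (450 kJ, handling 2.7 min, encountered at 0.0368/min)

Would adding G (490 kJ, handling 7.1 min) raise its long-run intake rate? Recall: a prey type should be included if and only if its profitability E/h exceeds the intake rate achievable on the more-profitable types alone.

Current rate: (0.067×560 + 0.0368×450)/(1 + 0.067×7.1 + 0.0368×2.7) = 34.34 kJ/min.
Profitability of G: 490/7.1 = 69.01 kJ/min.
Since 69.01 > R, including G increases the long-run rate.

Yes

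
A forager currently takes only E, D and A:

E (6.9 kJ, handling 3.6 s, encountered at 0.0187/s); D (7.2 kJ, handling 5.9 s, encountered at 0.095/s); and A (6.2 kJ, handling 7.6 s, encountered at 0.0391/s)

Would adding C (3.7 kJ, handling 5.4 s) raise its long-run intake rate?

Yes

Current rate: (0.0187×6.9 + 0.095×7.2 + 0.0391×6.2)/(1 + 0.0187×3.6 + 0.095×5.9 + 0.0391×7.6) = 0.5483 kJ/s.
Profitability of C: 3.7/5.4 = 0.6852 kJ/s.
Since 0.6852 > R, including C increases the long-run rate.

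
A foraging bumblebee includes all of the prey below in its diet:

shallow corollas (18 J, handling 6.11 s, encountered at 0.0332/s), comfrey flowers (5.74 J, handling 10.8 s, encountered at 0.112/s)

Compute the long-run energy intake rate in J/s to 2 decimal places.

Energy encountered per unit search time: 0.0332×18 + 0.112×5.74 = 1.24 J/s.
Handling time per unit search time: 0.0332×6.11 + 0.112×10.8 = 1.412.
Rate = 1.24/(1 + 1.412) = 0.5142 J/s.

0.51 J/s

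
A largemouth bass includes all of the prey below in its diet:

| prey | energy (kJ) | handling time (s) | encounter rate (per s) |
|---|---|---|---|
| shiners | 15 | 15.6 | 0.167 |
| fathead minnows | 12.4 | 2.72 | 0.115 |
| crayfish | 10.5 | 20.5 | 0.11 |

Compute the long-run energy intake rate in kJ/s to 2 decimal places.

Energy encountered per unit search time: 0.167×15 + 0.115×12.4 + 0.11×10.5 = 5.086 kJ/s.
Handling time per unit search time: 0.167×15.6 + 0.115×2.72 + 0.11×20.5 = 5.173.
Rate = 5.086/(1 + 5.173) = 0.8239 kJ/s.

0.82 kJ/s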